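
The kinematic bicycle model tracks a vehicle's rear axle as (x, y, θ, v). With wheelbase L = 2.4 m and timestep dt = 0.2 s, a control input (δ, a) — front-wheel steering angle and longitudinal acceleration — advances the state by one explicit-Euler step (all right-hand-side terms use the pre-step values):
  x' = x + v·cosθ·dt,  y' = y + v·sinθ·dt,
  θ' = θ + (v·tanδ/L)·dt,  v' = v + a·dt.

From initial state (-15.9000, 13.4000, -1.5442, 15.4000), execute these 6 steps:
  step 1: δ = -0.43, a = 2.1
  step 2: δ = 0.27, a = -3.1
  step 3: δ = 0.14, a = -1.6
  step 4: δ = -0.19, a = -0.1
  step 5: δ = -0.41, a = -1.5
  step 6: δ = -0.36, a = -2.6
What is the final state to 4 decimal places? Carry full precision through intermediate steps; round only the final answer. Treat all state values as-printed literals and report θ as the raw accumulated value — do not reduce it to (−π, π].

(-20.9898, -3.2259, -2.8228, 14.0400)

after step 1 (δ=-0.43, a=2.1): (-15.818093, 10.321089, -2.132764, 15.820000)
after step 2 (δ=0.27, a=-3.1): (-17.504037, 7.643686, -1.767904, 15.200000)
after step 3 (δ=0.14, a=-1.6): (-18.099372, 4.662549, -1.589403, 14.880000)
after step 4 (δ=-0.19, a=-0.1): (-18.154743, 1.687064, -1.827880, 14.860000)
after step 5 (δ=-0.41, a=-1.5): (-18.910406, -1.187263, -2.366098, 14.560000)
after step 6 (δ=-0.36, a=-2.6): (-20.989792, -3.225865, -2.822800, 14.040000)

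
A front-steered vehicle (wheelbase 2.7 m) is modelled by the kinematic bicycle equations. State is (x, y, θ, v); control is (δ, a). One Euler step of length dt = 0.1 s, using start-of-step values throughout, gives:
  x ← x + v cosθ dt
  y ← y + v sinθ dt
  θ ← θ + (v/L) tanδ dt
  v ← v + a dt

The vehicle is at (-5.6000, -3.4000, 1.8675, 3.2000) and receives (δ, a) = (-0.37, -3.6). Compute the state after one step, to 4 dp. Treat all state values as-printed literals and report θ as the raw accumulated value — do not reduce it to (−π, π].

x' = -5.6000 + 3.2000·cos(1.8675)·0.1 = -5.6936
y' = -3.4000 + 3.2000·sin(1.8675)·0.1 = -3.0940
θ' = 1.8675 + (3.2000/2.7)·tan(-0.37)·0.1 = 1.8215
v' = 3.2000 − 3.6000·0.1 = 2.8400

(-5.6936, -3.0940, 1.8215, 2.8400)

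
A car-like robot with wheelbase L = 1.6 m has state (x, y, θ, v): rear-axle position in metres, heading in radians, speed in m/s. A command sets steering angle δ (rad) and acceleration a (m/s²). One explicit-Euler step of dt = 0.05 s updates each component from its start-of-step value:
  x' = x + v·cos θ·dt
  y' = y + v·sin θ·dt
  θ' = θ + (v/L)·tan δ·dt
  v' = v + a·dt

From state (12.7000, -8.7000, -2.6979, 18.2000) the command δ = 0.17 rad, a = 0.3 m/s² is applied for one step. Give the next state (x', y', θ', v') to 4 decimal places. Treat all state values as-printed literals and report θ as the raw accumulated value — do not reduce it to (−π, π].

(11.8781, -9.0906, -2.6003, 18.2150)

x' = 12.7000 + 18.2000·cos(-2.6979)·0.05 = 11.8781
y' = -8.7000 + 18.2000·sin(-2.6979)·0.05 = -9.0906
θ' = -2.6979 + (18.2000/1.6)·tan(0.17)·0.05 = -2.6003
v' = 18.2000 + 0.3000·0.05 = 18.2150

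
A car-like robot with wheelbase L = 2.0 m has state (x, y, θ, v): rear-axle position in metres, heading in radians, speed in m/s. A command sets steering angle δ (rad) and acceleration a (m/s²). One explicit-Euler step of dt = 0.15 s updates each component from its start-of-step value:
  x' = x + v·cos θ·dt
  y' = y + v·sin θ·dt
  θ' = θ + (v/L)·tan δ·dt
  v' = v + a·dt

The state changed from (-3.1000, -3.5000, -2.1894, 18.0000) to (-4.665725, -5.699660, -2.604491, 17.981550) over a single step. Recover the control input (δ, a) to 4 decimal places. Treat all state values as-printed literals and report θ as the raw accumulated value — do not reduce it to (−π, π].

a = (v'−v)/dt = (-0.018450)/0.15 = -0.1230
Δθ = θ'−θ = -0.415091;  (v·dt/L) = 18.0000·0.15/2.0 = 1.350000
tan δ = Δθ·L/(v·dt) = -0.307475  →  δ = -0.2983

δ = -0.2983, a = -0.1230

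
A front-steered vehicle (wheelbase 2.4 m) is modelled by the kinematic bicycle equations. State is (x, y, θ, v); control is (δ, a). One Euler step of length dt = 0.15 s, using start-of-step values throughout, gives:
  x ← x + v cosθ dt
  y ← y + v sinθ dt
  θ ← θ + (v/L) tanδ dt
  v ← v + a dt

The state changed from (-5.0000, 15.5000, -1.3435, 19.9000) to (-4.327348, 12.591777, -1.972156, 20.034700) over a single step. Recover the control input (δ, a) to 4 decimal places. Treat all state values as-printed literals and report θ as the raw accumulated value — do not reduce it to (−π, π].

δ = -0.4680, a = 0.8980

a = (v'−v)/dt = (0.134700)/0.15 = 0.8980
Δθ = θ'−θ = -0.628656;  (v·dt/L) = 19.9000·0.15/2.4 = 1.243750
tan δ = Δθ·L/(v·dt) = -0.505452  →  δ = -0.4680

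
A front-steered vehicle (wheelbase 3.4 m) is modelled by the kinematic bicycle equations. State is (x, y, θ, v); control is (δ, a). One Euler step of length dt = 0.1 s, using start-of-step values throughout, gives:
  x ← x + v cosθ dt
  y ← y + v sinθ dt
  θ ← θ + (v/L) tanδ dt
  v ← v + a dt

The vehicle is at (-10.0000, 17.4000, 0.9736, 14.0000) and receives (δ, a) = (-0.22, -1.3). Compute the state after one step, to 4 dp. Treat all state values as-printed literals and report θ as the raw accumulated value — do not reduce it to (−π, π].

(-9.2127, 18.5577, 0.8815, 13.8700)

x' = -10.0000 + 14.0000·cos(0.9736)·0.1 = -9.2127
y' = 17.4000 + 14.0000·sin(0.9736)·0.1 = 18.5577
θ' = 0.9736 + (14.0000/3.4)·tan(-0.22)·0.1 = 0.8815
v' = 14.0000 − 1.3000·0.1 = 13.8700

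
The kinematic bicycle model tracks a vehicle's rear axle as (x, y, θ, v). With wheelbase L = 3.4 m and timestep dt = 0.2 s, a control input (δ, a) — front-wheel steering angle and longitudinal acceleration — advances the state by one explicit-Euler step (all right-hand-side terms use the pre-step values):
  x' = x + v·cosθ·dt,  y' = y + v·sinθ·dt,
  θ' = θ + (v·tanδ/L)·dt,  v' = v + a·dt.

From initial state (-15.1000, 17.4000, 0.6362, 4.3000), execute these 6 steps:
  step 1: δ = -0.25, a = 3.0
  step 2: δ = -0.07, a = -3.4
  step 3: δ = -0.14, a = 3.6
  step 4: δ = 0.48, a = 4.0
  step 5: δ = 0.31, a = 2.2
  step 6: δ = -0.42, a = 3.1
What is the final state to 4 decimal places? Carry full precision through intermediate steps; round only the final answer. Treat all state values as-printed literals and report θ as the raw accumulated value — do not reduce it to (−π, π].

(-10.2222, 20.9476, 0.6135, 6.8000)

after step 1 (δ=-0.25, a=3.0): (-14.408251, 17.910963, 0.571614, 4.900000)
after step 2 (δ=-0.07, a=-3.4): (-13.584042, 18.441133, 0.551404, 4.220000)
after step 3 (δ=-0.14, a=3.6): (-12.865132, 18.883291, 0.516422, 4.940000)
after step 4 (δ=0.48, a=4.0): (-12.005976, 19.371138, 0.667706, 5.740000)
after step 5 (δ=0.31, a=2.2): (-11.104515, 20.081963, 0.775863, 6.180000)
after step 6 (δ=-0.42, a=3.1): (-10.222238, 20.947574, 0.613521, 6.800000)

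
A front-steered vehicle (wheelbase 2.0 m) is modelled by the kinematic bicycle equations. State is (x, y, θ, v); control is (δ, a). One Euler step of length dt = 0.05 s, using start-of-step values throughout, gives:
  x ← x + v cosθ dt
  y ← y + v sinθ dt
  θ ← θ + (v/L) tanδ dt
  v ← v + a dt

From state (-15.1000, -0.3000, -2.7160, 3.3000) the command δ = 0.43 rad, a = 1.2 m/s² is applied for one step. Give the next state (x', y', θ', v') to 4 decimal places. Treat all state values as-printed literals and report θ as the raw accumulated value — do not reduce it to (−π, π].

x' = -15.1000 + 3.3000·cos(-2.7160)·0.05 = -15.2503
y' = -0.3000 + 3.3000·sin(-2.7160)·0.05 = -0.3681
θ' = -2.7160 + (3.3000/2.0)·tan(0.43)·0.05 = -2.6782
v' = 3.3000 + 1.2000·0.05 = 3.3600

(-15.2503, -0.3681, -2.6782, 3.3600)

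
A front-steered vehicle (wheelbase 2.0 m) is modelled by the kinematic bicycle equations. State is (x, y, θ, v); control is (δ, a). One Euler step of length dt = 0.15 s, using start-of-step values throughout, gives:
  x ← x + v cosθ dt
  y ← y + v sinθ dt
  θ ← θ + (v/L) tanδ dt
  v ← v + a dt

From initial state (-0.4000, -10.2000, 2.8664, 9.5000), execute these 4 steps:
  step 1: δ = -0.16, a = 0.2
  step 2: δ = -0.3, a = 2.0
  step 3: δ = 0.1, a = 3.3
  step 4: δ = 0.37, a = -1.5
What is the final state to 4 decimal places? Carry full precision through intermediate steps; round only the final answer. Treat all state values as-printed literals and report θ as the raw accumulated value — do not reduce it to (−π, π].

(-5.6315, -7.6302, 2.9046, 10.1000)

after step 1 (δ=-0.16, a=0.2): (-1.771381, -9.812781, 2.751417, 9.530000)
after step 2 (δ=-0.3, a=2.0): (-3.093443, -9.269070, 2.530319, 9.830000)
after step 3 (δ=0.1, a=3.3): (-4.300938, -8.422838, 2.604291, 10.325000)
after step 4 (δ=0.37, a=-1.5): (-5.631458, -7.630157, 2.904642, 10.100000)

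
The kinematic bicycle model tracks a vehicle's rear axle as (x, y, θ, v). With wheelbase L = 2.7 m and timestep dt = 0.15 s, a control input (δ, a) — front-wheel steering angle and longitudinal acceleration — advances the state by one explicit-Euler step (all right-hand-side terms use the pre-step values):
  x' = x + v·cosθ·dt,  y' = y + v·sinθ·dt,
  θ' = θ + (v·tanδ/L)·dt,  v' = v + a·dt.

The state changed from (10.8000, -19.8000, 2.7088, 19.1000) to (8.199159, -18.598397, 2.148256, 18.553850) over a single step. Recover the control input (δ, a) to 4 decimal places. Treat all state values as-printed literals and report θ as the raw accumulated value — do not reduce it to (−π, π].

δ = -0.4860, a = -3.6410

a = (v'−v)/dt = (-0.546150)/0.15 = -3.6410
Δθ = θ'−θ = -0.560544;  (v·dt/L) = 19.1000·0.15/2.7 = 1.061111
tan δ = Δθ·L/(v·dt) = -0.528261  →  δ = -0.4860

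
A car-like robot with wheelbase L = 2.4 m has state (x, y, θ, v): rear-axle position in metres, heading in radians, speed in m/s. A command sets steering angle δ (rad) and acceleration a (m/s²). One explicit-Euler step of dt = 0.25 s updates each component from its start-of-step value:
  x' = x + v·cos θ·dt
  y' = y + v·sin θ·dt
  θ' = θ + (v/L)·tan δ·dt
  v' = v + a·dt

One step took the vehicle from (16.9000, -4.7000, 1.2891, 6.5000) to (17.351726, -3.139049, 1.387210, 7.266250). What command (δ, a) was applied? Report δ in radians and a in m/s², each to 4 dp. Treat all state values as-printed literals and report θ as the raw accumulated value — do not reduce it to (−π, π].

a = (v'−v)/dt = (0.766250)/0.25 = 3.0650
Δθ = θ'−θ = 0.098110;  (v·dt/L) = 6.5000·0.25/2.4 = 0.677083
tan δ = Δθ·L/(v·dt) = 0.144901  →  δ = 0.1439

δ = 0.1439, a = 3.0650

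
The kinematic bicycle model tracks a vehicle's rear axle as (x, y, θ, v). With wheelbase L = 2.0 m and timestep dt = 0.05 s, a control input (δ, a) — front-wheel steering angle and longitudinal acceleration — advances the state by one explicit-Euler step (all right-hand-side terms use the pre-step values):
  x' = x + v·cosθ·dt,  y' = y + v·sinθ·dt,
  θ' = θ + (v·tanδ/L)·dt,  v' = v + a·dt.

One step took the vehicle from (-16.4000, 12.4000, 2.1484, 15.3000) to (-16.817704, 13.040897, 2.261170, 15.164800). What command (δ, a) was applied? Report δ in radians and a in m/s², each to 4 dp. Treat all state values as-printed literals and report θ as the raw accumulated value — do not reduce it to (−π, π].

a = (v'−v)/dt = (-0.135200)/0.05 = -2.7040
Δθ = θ'−θ = 0.112770;  (v·dt/L) = 15.3000·0.05/2.0 = 0.382500
tan δ = Δθ·L/(v·dt) = 0.294824  →  δ = 0.2867

δ = 0.2867, a = -2.7040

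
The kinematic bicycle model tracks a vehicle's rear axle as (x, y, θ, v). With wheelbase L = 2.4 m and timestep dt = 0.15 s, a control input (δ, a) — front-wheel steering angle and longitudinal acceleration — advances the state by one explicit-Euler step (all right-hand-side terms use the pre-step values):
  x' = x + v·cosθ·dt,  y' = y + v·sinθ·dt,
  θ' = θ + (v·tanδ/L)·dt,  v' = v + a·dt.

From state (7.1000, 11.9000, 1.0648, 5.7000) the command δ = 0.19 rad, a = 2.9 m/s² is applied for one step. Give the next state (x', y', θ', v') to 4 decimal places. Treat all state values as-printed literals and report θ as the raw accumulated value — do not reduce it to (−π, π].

x' = 7.1000 + 5.7000·cos(1.0648)·0.15 = 7.5144
y' = 11.9000 + 5.7000·sin(1.0648)·0.15 = 12.6479
θ' = 1.0648 + (5.7000/2.4)·tan(0.19)·0.15 = 1.1333
v' = 5.7000 + 2.9000·0.15 = 6.1350

(7.5144, 12.6479, 1.1333, 6.1350)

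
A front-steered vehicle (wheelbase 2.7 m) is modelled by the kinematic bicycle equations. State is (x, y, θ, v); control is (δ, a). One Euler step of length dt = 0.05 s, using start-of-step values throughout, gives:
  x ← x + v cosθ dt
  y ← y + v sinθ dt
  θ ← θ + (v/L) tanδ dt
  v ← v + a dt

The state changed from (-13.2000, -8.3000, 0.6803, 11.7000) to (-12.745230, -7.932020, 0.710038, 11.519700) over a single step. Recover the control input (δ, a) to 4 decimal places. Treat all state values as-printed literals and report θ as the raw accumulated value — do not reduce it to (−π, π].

δ = 0.1364, a = -3.6060

a = (v'−v)/dt = (-0.180300)/0.05 = -3.6060
Δθ = θ'−θ = 0.029738;  (v·dt/L) = 11.7000·0.05/2.7 = 0.216667
tan δ = Δθ·L/(v·dt) = 0.137252  →  δ = 0.1364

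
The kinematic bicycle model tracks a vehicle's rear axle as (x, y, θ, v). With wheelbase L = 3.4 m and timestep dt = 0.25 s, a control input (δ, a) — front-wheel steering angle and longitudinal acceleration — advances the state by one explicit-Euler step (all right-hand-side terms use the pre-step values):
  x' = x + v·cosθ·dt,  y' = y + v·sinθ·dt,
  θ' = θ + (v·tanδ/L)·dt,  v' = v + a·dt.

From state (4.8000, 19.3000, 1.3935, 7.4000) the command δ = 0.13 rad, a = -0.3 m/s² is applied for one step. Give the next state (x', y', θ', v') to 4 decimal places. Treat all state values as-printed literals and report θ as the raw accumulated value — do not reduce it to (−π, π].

(5.1263, 21.1210, 1.4646, 7.3250)

x' = 4.8000 + 7.4000·cos(1.3935)·0.25 = 5.1263
y' = 19.3000 + 7.4000·sin(1.3935)·0.25 = 21.1210
θ' = 1.3935 + (7.4000/3.4)·tan(0.13)·0.25 = 1.4646
v' = 7.4000 − 0.3000·0.25 = 7.3250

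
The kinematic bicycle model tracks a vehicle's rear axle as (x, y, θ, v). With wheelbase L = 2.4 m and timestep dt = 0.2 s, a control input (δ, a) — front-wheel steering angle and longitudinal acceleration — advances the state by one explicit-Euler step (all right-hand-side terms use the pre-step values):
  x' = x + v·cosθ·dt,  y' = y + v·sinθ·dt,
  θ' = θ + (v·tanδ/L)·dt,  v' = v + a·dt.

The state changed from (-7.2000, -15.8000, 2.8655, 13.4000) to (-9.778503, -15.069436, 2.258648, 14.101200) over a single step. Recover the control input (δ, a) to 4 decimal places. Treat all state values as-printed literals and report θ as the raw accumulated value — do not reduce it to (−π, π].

δ = -0.4978, a = 3.5060

a = (v'−v)/dt = (0.701200)/0.2 = 3.5060
Δθ = θ'−θ = -0.606852;  (v·dt/L) = 13.4000·0.2/2.4 = 1.116667
tan δ = Δθ·L/(v·dt) = -0.543450  →  δ = -0.4978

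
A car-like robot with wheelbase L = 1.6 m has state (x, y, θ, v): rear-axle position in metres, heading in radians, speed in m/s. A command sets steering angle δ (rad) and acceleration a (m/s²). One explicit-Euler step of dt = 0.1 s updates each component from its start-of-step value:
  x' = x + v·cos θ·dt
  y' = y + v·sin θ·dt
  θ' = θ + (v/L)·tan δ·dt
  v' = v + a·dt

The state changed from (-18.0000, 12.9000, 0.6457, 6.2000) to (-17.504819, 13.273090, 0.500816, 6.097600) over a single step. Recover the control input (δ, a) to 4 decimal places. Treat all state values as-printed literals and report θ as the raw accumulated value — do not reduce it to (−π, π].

a = (v'−v)/dt = (-0.102400)/0.1 = -1.0240
Δθ = θ'−θ = -0.144884;  (v·dt/L) = 6.2000·0.1/1.6 = 0.387500
tan δ = Δθ·L/(v·dt) = -0.373894  →  δ = -0.3578

δ = -0.3578, a = -1.0240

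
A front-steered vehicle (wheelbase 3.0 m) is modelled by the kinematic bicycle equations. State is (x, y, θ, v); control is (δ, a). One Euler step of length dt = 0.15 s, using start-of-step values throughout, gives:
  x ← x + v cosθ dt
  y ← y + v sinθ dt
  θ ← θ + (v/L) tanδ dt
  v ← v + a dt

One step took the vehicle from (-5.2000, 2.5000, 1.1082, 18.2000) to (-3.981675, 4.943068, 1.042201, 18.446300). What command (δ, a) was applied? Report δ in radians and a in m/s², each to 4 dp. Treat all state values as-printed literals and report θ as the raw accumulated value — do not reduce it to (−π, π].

a = (v'−v)/dt = (0.246300)/0.15 = 1.6420
Δθ = θ'−θ = -0.065999;  (v·dt/L) = 18.2000·0.15/3.0 = 0.910000
tan δ = Δθ·L/(v·dt) = -0.072526  →  δ = -0.0724

δ = -0.0724, a = 1.6420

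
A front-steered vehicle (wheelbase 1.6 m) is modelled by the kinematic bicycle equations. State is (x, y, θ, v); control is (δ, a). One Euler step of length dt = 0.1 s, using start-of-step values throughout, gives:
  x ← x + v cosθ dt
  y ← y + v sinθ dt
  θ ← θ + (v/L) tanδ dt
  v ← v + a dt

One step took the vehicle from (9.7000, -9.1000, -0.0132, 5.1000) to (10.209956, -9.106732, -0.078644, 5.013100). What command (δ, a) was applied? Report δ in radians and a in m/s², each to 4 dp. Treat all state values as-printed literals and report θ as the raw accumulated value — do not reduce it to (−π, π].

δ = -0.2025, a = -0.8690

a = (v'−v)/dt = (-0.086900)/0.1 = -0.8690
Δθ = θ'−θ = -0.065444;  (v·dt/L) = 5.1000·0.1/1.6 = 0.318750
tan δ = Δθ·L/(v·dt) = -0.205315  →  δ = -0.2025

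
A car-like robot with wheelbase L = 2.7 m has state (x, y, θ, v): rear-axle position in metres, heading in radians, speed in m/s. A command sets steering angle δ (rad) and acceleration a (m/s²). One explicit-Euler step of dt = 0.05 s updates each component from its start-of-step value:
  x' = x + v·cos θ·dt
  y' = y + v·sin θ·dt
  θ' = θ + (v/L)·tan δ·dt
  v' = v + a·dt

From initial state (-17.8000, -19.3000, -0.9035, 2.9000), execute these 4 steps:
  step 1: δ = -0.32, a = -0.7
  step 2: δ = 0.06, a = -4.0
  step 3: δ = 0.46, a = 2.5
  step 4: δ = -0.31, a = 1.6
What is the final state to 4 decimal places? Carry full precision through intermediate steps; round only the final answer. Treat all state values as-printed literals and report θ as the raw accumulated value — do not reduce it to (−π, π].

after step 1 (δ=-0.32, a=-0.7): (-17.710265, -19.413897, -0.921297, 2.865000)
after step 2 (δ=0.06, a=-4.0): (-17.623629, -19.527980, -0.918110, 2.665000)
after step 3 (δ=0.46, a=2.5): (-17.542703, -19.633841, -0.893658, 2.790000)
after step 4 (δ=-0.31, a=1.6): (-17.455297, -19.742563, -0.910209, 2.870000)

(-17.4553, -19.7426, -0.9102, 2.8700)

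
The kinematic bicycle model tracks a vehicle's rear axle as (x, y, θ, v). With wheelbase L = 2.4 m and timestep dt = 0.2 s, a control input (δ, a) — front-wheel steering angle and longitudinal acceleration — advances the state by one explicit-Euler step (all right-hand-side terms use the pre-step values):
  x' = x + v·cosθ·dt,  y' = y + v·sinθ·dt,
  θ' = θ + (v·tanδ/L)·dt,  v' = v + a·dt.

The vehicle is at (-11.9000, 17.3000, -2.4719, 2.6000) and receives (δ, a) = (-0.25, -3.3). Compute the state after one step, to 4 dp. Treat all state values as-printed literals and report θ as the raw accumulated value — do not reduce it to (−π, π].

x' = -11.9000 + 2.6000·cos(-2.4719)·0.2 = -12.3077
y' = 17.3000 + 2.6000·sin(-2.4719)·0.2 = 16.9772
θ' = -2.4719 + (2.6000/2.4)·tan(-0.25)·0.2 = -2.5272
v' = 2.6000 − 3.3000·0.2 = 1.9400

(-12.3077, 16.9772, -2.5272, 1.9400)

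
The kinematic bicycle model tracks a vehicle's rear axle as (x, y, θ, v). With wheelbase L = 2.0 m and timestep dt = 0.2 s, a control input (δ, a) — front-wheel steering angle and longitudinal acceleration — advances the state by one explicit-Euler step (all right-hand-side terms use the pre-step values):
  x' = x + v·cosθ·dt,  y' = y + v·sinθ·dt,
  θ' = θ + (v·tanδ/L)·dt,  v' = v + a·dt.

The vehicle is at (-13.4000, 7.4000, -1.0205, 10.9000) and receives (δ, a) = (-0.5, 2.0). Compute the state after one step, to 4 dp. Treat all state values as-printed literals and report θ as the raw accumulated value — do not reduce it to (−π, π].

(-12.2600, 5.5418, -1.6160, 11.3000)

x' = -13.4000 + 10.9000·cos(-1.0205)·0.2 = -12.2600
y' = 7.4000 + 10.9000·sin(-1.0205)·0.2 = 5.5418
θ' = -1.0205 + (10.9000/2.0)·tan(-0.5)·0.2 = -1.6160
v' = 10.9000 + 2.0000·0.2 = 11.3000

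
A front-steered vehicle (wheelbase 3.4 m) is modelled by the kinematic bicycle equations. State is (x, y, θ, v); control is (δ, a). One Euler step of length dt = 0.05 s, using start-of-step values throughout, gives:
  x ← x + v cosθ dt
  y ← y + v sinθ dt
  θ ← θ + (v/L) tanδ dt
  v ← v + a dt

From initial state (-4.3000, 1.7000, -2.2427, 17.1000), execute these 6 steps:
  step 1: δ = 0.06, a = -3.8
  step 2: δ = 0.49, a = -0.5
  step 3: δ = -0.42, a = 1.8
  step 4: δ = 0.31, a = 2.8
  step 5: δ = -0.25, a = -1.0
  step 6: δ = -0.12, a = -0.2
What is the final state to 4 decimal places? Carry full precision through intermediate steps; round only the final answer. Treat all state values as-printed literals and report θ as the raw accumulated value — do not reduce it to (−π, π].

after step 1 (δ=0.06, a=-3.8): (-4.832218, 1.030844, -2.227594, 16.910000)
after step 2 (δ=0.49, a=-0.5): (-5.348466, 0.361249, -2.094953, 16.885000)
after step 3 (δ=-0.42, a=1.8): (-5.770999, -0.369657, -2.205840, 16.975000)
after step 4 (δ=0.31, a=2.8): (-6.274488, -1.052940, -2.125876, 17.115000)
after step 5 (δ=-0.25, a=-1.0): (-6.725478, -1.780206, -2.190144, 17.065000)
after step 6 (δ=-0.12, a=-0.2): (-7.220793, -2.474971, -2.220404, 17.055000)

(-7.2208, -2.4750, -2.2204, 17.0550)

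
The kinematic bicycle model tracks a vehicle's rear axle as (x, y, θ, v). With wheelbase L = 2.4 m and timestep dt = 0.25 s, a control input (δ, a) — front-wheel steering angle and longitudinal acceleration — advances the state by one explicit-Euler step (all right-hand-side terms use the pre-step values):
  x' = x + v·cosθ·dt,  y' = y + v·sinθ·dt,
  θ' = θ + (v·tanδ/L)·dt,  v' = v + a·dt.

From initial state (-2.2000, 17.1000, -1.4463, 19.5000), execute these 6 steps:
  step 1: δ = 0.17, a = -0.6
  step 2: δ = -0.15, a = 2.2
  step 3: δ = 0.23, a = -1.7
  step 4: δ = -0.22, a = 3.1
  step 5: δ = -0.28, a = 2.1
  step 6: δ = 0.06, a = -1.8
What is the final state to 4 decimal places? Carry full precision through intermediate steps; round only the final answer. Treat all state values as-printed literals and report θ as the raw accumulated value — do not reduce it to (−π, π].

(3.3604, -10.5444, -1.8471, 20.3250)

after step 1 (δ=0.17, a=-0.6): (-1.594647, 12.262731, -1.097622, 19.350000)
after step 2 (δ=-0.15, a=2.2): (0.609870, 7.956745, -1.402254, 19.900000)
after step 3 (δ=0.23, a=-1.7): (1.444404, 3.052239, -0.916894, 19.475000)
after step 4 (δ=-0.22, a=3.1): (4.406006, -0.812167, -1.370539, 20.250000)
after step 5 (δ=-0.28, a=2.1): (5.413047, -5.773495, -1.977099, 20.775000)
after step 6 (δ=0.06, a=-1.8): (3.360396, -10.544413, -1.847099, 20.325000)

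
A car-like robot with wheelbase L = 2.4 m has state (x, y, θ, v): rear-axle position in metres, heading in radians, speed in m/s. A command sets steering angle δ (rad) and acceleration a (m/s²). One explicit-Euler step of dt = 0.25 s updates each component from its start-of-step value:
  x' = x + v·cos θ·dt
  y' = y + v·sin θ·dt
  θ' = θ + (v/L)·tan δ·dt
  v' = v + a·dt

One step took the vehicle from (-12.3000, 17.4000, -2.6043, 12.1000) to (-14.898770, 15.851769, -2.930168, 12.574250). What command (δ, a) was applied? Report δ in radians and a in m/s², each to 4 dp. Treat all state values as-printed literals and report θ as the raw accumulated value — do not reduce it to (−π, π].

δ = -0.2530, a = 1.8970

a = (v'−v)/dt = (0.474250)/0.25 = 1.8970
Δθ = θ'−θ = -0.325868;  (v·dt/L) = 12.1000·0.25/2.4 = 1.260417
tan δ = Δθ·L/(v·dt) = -0.258540  →  δ = -0.2530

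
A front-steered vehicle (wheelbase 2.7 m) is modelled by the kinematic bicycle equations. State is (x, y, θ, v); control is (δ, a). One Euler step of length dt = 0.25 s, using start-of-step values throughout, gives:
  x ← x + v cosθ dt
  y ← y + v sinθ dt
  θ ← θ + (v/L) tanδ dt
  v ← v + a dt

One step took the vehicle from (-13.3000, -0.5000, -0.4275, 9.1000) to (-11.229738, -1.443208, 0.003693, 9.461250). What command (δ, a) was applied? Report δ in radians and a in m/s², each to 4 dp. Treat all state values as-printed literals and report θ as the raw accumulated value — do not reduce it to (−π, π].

a = (v'−v)/dt = (0.361250)/0.25 = 1.4450
Δθ = θ'−θ = 0.431193;  (v·dt/L) = 9.1000·0.25/2.7 = 0.842593
tan δ = Δθ·L/(v·dt) = 0.511746  →  δ = 0.4730

δ = 0.4730, a = 1.4450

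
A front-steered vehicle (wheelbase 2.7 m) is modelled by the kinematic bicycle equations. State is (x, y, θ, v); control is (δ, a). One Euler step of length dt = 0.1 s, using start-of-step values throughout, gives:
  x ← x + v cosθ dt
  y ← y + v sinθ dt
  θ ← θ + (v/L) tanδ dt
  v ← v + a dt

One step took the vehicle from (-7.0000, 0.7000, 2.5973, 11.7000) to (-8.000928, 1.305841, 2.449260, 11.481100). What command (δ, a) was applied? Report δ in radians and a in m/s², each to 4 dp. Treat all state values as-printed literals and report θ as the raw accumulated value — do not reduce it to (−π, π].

a = (v'−v)/dt = (-0.218900)/0.1 = -2.1890
Δθ = θ'−θ = -0.148040;  (v·dt/L) = 11.7000·0.1/2.7 = 0.433333
tan δ = Δθ·L/(v·dt) = -0.341631  →  δ = -0.3292

δ = -0.3292, a = -2.1890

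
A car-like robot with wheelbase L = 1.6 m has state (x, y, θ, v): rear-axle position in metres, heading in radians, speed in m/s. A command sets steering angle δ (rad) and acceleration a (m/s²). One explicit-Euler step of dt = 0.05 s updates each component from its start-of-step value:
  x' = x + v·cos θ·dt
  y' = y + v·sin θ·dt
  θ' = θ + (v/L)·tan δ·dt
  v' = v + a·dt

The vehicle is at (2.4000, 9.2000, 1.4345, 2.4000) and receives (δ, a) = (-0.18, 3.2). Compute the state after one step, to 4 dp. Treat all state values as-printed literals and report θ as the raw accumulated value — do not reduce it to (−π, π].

x' = 2.4000 + 2.4000·cos(1.4345)·0.05 = 2.4163
y' = 9.2000 + 2.4000·sin(1.4345)·0.05 = 9.3189
θ' = 1.4345 + (2.4000/1.6)·tan(-0.18)·0.05 = 1.4209
v' = 2.4000 + 3.2000·0.05 = 2.5600

(2.4163, 9.3189, 1.4209, 2.5600)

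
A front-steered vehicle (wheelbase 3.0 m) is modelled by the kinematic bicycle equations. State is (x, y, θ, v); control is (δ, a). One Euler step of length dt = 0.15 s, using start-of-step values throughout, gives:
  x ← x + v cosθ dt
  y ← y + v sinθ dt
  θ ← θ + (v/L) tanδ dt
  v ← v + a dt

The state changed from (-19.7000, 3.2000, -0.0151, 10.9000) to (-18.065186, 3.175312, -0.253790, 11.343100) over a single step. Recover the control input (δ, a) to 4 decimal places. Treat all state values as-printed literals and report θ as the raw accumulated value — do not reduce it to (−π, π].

δ = -0.4128, a = 2.9540

a = (v'−v)/dt = (0.443100)/0.15 = 2.9540
Δθ = θ'−θ = -0.238690;  (v·dt/L) = 10.9000·0.15/3.0 = 0.545000
tan δ = Δθ·L/(v·dt) = -0.437963  →  δ = -0.4128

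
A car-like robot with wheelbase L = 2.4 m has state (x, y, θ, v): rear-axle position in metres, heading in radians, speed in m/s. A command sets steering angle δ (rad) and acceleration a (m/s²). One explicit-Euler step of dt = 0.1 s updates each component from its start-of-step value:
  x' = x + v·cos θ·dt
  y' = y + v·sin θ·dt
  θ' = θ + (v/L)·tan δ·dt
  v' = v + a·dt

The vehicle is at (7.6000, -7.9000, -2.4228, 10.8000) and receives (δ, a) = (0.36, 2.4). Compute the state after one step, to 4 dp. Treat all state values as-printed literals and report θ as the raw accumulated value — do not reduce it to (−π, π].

(6.7872, -8.6112, -2.2534, 11.0400)

x' = 7.6000 + 10.8000·cos(-2.4228)·0.1 = 6.7872
y' = -7.9000 + 10.8000·sin(-2.4228)·0.1 = -8.6112
θ' = -2.4228 + (10.8000/2.4)·tan(0.36)·0.1 = -2.2534
v' = 10.8000 + 2.4000·0.1 = 11.0400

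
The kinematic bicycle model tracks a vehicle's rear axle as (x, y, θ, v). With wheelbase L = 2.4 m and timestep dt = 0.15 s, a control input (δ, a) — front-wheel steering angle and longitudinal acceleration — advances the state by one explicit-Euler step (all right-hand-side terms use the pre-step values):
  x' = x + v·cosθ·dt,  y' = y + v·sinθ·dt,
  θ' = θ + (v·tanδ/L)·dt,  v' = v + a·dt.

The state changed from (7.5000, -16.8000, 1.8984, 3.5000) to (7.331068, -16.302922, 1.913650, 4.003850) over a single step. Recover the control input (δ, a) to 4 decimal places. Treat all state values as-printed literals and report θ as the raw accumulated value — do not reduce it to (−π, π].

δ = 0.0696, a = 3.3590

a = (v'−v)/dt = (0.503850)/0.15 = 3.3590
Δθ = θ'−θ = 0.015250;  (v·dt/L) = 3.5000·0.15/2.4 = 0.218750
tan δ = Δθ·L/(v·dt) = 0.069714  →  δ = 0.0696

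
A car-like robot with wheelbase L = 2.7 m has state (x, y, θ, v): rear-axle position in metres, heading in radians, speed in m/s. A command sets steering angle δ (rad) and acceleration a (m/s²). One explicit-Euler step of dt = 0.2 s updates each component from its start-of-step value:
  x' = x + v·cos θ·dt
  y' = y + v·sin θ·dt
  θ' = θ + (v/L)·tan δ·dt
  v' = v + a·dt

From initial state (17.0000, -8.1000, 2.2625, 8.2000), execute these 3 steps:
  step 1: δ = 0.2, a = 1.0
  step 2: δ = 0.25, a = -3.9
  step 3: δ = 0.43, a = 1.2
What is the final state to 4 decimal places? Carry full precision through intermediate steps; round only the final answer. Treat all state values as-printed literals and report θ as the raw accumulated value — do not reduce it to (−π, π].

(13.4712, -4.8276, 2.8034, 7.8600)

after step 1 (δ=0.2, a=1.0): (15.953926, -6.836937, 2.385628, 8.400000)
after step 2 (δ=0.25, a=-3.9): (14.731541, -5.684472, 2.544507, 7.620000)
after step 3 (δ=0.43, a=1.2): (13.471227, -4.827626, 2.803373, 7.860000)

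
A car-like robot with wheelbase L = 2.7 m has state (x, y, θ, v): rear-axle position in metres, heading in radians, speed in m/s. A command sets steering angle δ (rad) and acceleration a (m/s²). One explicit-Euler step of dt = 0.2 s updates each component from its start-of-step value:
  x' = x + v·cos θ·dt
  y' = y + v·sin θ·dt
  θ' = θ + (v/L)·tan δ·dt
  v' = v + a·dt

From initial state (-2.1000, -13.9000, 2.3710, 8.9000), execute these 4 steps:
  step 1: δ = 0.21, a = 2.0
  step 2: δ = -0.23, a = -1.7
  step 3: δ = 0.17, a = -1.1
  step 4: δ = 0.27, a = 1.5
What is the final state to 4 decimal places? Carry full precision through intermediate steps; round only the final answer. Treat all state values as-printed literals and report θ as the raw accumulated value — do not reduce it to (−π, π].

after step 1 (δ=0.21, a=2.0): (-3.377146, -12.660122, 2.511516, 9.300000)
after step 2 (δ=-0.23, a=-1.7): (-4.879994, -11.564198, 2.350217, 8.960000)
after step 3 (δ=0.17, a=-1.1): (-6.139533, -10.289511, 2.464147, 8.740000)
after step 4 (δ=0.27, a=1.5): (-7.501532, -9.193856, 2.643322, 9.040000)

(-7.5015, -9.1939, 2.6433, 9.0400)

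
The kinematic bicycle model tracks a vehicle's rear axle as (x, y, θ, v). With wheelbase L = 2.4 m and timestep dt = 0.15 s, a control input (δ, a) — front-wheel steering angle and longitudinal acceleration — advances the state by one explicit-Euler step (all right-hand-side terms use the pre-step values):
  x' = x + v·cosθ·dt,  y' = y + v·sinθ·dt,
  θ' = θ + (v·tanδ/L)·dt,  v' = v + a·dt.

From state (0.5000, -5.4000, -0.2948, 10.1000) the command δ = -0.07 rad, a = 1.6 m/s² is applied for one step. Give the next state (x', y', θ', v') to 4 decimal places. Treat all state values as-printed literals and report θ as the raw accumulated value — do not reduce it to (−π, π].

x' = 0.5000 + 10.1000·cos(-0.2948)·0.15 = 1.9496
y' = -5.4000 + 10.1000·sin(-0.2948)·0.15 = -5.8402
θ' = -0.2948 + (10.1000/2.4)·tan(-0.07)·0.15 = -0.3391
v' = 10.1000 + 1.6000·0.15 = 10.3400

(1.9496, -5.8402, -0.3391, 10.3400)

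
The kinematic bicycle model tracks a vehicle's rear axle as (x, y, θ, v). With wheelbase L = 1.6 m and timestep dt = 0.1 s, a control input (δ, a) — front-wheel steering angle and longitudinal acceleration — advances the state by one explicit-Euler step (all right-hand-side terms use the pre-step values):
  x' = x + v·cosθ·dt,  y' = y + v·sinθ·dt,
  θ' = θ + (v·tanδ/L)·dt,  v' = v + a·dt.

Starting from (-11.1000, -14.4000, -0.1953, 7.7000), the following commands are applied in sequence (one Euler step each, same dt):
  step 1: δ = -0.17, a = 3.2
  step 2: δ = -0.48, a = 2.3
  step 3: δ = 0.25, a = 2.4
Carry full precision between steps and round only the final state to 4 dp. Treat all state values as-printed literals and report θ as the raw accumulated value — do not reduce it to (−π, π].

(-8.8653, -15.1928, -0.4072, 8.4900)

after step 1 (δ=-0.17, a=3.2): (-10.344638, -14.549427, -0.277910, 8.020000)
after step 2 (δ=-0.48, a=2.3): (-9.573410, -14.769453, -0.538866, 8.250000)
after step 3 (δ=0.25, a=2.4): (-8.865320, -15.192812, -0.407205, 8.490000)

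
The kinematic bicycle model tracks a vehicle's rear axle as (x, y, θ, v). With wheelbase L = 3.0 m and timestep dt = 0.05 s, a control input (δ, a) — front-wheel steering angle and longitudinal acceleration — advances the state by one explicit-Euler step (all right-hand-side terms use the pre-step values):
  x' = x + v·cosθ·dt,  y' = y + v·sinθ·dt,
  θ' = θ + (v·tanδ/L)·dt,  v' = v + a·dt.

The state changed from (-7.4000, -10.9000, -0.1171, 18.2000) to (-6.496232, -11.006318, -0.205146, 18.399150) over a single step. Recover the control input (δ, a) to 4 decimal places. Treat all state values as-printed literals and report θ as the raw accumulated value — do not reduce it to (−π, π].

δ = -0.2825, a = 3.9830

a = (v'−v)/dt = (0.199150)/0.05 = 3.9830
Δθ = θ'−θ = -0.088046;  (v·dt/L) = 18.2000·0.05/3.0 = 0.303333
tan δ = Δθ·L/(v·dt) = -0.290262  →  δ = -0.2825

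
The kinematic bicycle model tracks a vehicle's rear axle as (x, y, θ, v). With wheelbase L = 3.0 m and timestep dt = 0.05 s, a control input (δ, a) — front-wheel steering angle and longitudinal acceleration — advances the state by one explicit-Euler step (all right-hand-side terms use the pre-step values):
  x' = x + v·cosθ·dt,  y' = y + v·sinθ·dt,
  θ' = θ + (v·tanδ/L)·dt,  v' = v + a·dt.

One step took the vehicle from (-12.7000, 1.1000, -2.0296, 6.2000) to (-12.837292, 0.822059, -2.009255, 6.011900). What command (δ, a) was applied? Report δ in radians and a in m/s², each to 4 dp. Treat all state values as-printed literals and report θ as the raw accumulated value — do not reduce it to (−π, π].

δ = 0.1944, a = -3.7620

a = (v'−v)/dt = (-0.188100)/0.05 = -3.7620
Δθ = θ'−θ = 0.020345;  (v·dt/L) = 6.2000·0.05/3.0 = 0.103333
tan δ = Δθ·L/(v·dt) = 0.196887  →  δ = 0.1944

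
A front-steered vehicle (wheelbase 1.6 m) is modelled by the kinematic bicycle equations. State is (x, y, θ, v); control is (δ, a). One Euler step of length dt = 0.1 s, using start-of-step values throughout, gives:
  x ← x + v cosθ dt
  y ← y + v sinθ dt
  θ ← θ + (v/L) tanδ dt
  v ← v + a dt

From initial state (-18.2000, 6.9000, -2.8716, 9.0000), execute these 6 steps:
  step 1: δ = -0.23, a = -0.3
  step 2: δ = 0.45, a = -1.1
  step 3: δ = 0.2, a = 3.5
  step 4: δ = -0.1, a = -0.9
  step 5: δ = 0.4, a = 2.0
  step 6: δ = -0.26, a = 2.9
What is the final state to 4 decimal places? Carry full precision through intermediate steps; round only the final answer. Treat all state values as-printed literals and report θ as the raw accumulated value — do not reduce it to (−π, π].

after step 1 (δ=-0.23, a=-0.3): (-19.067396, 6.659948, -3.003306, 8.970000)
after step 2 (δ=0.45, a=-1.1): (-19.955832, 6.536300, -2.732493, 8.860000)
after step 3 (δ=0.2, a=3.5): (-20.768719, 6.183863, -2.620242, 9.210000)
after step 4 (δ=-0.1, a=-0.9): (-21.567362, 5.725158, -2.677997, 9.120000)
after step 5 (δ=0.4, a=2.0): (-22.383101, 5.317342, -2.437005, 9.320000)
after step 6 (δ=-0.26, a=2.9): (-23.093172, 4.713667, -2.591963, 9.610000)

(-23.0932, 4.7137, -2.5920, 9.6100)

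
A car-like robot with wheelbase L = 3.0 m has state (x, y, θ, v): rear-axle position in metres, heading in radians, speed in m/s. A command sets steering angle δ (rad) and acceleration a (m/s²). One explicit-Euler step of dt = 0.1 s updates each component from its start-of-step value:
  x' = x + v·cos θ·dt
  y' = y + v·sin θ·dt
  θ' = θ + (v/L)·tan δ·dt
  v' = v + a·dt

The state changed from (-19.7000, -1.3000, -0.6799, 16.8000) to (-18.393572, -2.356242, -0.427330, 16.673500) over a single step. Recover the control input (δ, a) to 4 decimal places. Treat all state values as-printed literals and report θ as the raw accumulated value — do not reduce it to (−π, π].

a = (v'−v)/dt = (-0.126500)/0.1 = -1.2650
Δθ = θ'−θ = 0.252570;  (v·dt/L) = 16.8000·0.1/3.0 = 0.560000
tan δ = Δθ·L/(v·dt) = 0.451018  →  δ = 0.4237

δ = 0.4237, a = -1.2650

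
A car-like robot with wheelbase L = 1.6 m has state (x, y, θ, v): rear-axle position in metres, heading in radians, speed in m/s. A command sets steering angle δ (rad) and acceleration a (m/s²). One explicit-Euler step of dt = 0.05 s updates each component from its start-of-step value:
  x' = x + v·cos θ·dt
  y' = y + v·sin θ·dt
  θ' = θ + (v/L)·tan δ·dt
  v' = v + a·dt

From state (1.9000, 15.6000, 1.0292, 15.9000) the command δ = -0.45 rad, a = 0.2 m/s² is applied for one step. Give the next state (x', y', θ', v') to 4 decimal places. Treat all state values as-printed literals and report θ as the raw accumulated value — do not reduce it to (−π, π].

x' = 1.9000 + 15.9000·cos(1.0292)·0.05 = 2.3098
y' = 15.6000 + 15.9000·sin(1.0292)·0.05 = 16.2812
θ' = 1.0292 + (15.9000/1.6)·tan(-0.45)·0.05 = 0.7892
v' = 15.9000 + 0.2000·0.05 = 15.9100

(2.3098, 16.2812, 0.7892, 15.9100)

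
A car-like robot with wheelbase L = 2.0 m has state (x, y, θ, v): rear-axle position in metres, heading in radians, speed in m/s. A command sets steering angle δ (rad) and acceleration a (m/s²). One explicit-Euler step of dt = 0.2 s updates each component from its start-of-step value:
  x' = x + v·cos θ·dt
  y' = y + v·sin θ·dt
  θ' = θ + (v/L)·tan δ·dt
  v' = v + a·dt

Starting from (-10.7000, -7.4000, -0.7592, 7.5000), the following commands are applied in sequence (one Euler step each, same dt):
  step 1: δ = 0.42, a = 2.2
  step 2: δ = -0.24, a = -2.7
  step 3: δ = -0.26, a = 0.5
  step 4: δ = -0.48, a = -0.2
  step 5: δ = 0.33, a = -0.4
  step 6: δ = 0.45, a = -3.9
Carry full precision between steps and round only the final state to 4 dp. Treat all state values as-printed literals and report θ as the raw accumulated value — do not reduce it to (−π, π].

(-4.5401, -13.6311, -0.5939, 6.6000)

after step 1 (δ=0.42, a=2.2): (-9.611920, -8.432512, -0.424271, 7.940000)
after step 2 (δ=-0.24, a=-2.7): (-8.164713, -9.086222, -0.618576, 7.400000)
after step 3 (δ=-0.26, a=0.5): (-6.958949, -9.944437, -0.815432, 7.500000)
after step 4 (δ=-0.48, a=-0.2): (-5.930618, -11.036470, -1.205890, 7.460000)
after step 5 (δ=0.33, a=-0.4): (-5.398180, -12.430232, -0.950366, 7.380000)
after step 6 (δ=0.45, a=-3.9): (-4.540055, -13.631148, -0.593872, 6.600000)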